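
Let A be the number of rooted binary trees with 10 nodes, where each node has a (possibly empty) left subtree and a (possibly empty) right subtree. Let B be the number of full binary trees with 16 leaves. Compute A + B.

Rooted binary trees with 10 nodes (each child slot possibly empty) number C_10. So A = C_10 = 16796.
A full binary tree with L leaves has L−1 internal nodes and is counted by C_{L−1}; L = 16 gives C_15. So B = C_15 = 9694845.
A + B = 16796 + 9694845 = 9711641.

9711641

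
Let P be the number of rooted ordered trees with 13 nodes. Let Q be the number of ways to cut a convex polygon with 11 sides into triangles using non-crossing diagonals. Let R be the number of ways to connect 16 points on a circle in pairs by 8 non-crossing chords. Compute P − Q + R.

204580

Rooted ordered (plane) trees on m nodes have m−1 edges and are counted by C_{m−1}; m = 13 gives C_12. So P = C_12 = 208012.
Triangulations of a convex m-gon are counted by C_{m−2}; with m = 11 this is C_9. So Q = C_9 = 4862.
Pairing 16 circle points by 8 non-crossing chords gives C_8 matchings. So R = C_8 = 1430.
P − Q + R = 208012 − 4862 + 1430 = 204580.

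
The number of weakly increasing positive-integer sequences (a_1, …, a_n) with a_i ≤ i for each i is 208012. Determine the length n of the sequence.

12

Such sub-staircase sequences of length n are counted by C_n. The Catalan number equal to 208012 is C_12.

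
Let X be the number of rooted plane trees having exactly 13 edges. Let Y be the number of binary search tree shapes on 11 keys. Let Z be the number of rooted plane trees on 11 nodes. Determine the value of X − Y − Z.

667318

Rooted ordered trees with n edges are counted by C_n; here n = 13. So X = C_13 = 742900.
Binary trees (left/right distinguished) on n nodes are counted by C_n; here n = 11. So Y = C_11 = 58786.
A rooted plane tree on 11 nodes has 10 edges, and such trees are counted by C_10. So Z = C_10 = 16796.
X − Y − Z = 742900 − 58786 − 16796 = 667318.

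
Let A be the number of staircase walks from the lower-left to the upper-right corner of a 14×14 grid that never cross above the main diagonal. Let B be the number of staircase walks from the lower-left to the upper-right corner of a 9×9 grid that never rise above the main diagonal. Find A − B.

Sub-diagonal monotone paths from (0,0) to (14,14) biject with Dyck paths of semilength 14, giving C_14. So A = C_14 = 2674440.
Monotone paths in an n×n grid that stay weakly below the diagonal are counted by C_n; here n = 9. So B = C_9 = 4862.
A − B = 2674440 − 4862 = 2669578.

2669578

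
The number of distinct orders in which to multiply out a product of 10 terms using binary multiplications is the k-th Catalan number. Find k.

Parenthesizations of m factors correspond to full binary trees with m leaves, counted by C_{m−1}; m = 10 gives C_9.

9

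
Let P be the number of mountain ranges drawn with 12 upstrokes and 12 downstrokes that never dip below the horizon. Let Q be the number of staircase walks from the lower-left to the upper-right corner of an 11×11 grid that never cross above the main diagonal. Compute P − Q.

Paths of 12 up- and 12 down-steps that never dip below the axis are Dyck paths; their count is C_12. So P = C_12 = 208012.
Monotone paths in an n×n grid that stay weakly below the diagonal are counted by C_n; here n = 11. So Q = C_11 = 58786.
P − Q = 208012 − 58786 = 149226.

149226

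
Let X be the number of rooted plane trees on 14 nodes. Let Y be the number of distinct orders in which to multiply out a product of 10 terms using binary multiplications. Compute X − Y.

A rooted plane tree on 14 nodes has 13 edges, and such trees are counted by C_13. So X = C_13 = 742900.
Bracketing 10 factors into binary products is counted by C_{10−1} = C_9. So Y = C_9 = 4862.
X − Y = 742900 − 4862 = 738038.

738038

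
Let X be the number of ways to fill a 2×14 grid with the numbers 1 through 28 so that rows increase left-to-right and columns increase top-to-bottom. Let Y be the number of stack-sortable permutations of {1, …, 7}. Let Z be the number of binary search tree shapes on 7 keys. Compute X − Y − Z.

By the hook-length formula (or a Dyck-path bijection), SYT of shape 2×14 number C_14. So X = C_14 = 2674440.
By Knuth's characterisation, the stack-sortable permutations of length 7 are the 231-avoiders, numbering C_7. So Y = C_7 = 429.
Binary trees (left/right distinguished) on n nodes are counted by C_n; here n = 7. So Z = C_7 = 429.
X − Y − Z = 2674440 − 429 − 429 = 2673582.

2673582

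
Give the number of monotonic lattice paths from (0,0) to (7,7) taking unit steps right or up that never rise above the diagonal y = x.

Monotone paths in an n×n grid that stay weakly below the diagonal are counted by C_n; here n = 7.
C_7 = C(14,7)/8 = 3432/8 = 429.

429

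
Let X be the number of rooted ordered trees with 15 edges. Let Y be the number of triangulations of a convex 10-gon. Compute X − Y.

Rooted ordered trees with n edges are counted by C_n; here n = 15. So X = C_15 = 9694845.
The number of triangulations of a 10-gon is the Catalan number C_8 (index = sides − 2). So Y = C_8 = 1430.
X − Y = 9694845 − 1430 = 9693415.

9693415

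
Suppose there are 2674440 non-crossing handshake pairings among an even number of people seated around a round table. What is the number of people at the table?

Non-crossing handshake pairings of 2n people are counted by C_n. Since C_14 = 2674440, the index is 14.
So n = 14, and there are 2n = 28 people.

28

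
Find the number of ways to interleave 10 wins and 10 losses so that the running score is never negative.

16796

Ballot sequences with n votes each where one side never trails are Dyck words, counted by C_n; here n = 10.
C_10 = C(20,10)/11 = 184756/11 = 16796.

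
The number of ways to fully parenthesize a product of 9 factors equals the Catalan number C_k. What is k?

Ways to associate a product of 9 factors correspond to binary trees on 9 leaves, so the count is C_8.

8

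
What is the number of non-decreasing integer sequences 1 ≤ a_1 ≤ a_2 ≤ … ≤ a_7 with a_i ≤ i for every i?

429

Weakly increasing sequences with a_i ≤ i biject with Dyck paths of semilength 7, so there are C_7.
C_7 = C(14,7)/8 = 3432/8 = 429.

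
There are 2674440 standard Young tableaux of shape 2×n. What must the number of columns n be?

14

Standard Young tableaux of shape 2×n are counted by C_n, and C_14 = 2674440.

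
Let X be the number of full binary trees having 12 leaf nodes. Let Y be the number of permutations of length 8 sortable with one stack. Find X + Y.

A full binary tree with L leaves has L−1 internal nodes and is counted by C_{L−1}; L = 12 gives C_11. So X = C_11 = 58786.
Stack-sortable permutations are exactly the 231-avoiding ones, counted by C_n; here n = 8. So Y = C_8 = 1430.
X + Y = 58786 + 1430 = 60216.

60216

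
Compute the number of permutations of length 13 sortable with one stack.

742900

By Knuth's characterisation, the stack-sortable permutations of length 13 are the 231-avoiders, numbering C_13.
C_13 = C(26,13)/14 = 10400600/14 = 742900.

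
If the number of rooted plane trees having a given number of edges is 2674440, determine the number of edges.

Rooted ordered trees with n edges are counted by C_n. The Catalan number equal to 2674440 is C_14.

14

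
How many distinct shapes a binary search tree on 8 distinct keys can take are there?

1430

Rooted binary trees with 8 nodes (each child slot possibly empty) number C_8.
C_8 = C(16,8)/9 = 12870/9 = 1430.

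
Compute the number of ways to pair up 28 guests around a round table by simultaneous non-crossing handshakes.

2674440

Non-crossing handshake pairings of 2n people are counted by C_n; 28 people gives n = 14.
C_14 = C(28,14)/15 = 40116600/15 = 2674440.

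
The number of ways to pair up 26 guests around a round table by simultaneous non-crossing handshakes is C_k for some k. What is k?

13

Non-crossing handshake pairings of 2n people are counted by C_n; 26 people gives n = 13.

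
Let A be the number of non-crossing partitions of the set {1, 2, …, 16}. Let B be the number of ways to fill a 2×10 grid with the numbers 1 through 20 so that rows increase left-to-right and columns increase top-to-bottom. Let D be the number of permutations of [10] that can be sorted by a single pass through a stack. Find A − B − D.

Non-crossing partitions of an n-element set are counted by C_n; here n = 16. So A = C_16 = 35357670.
By the hook-length formula (or a Dyck-path bijection), SYT of shape 2×10 number C_10. So B = C_10 = 16796.
By Knuth's characterisation, the stack-sortable permutations of length 10 are the 231-avoiders, numbering C_10. So D = C_10 = 16796.
A − B − D = 35357670 − 16796 − 16796 = 35324078.

35324078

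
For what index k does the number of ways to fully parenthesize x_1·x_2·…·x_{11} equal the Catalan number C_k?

Parenthesizations of m factors correspond to full binary trees with m leaves, counted by C_{m−1}; m = 11 gives C_10.

10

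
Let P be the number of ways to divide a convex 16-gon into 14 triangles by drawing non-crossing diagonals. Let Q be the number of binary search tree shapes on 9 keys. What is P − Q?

2669578

A convex 16-gon is triangulated into 14 triangles, and the number of such triangulations is the Catalan number C_{16−2} = C_14. So P = C_14 = 2674440.
Binary trees (left/right distinguished) on n nodes are counted by C_n; here n = 9. So Q = C_9 = 4862.
P − Q = 2674440 − 4862 = 2669578.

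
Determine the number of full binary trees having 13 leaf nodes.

A full binary tree with L leaves has L−1 internal nodes and is counted by C_{L−1}; L = 13 gives C_12.
C_12 = C(24,12)/13 = 2704156/13 = 208012.

208012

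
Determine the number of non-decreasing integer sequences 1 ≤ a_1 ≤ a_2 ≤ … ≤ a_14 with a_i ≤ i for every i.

2674440

Such sub-staircase sequences of length n are counted by C_n; here n = 14.
C_14 = 2674440.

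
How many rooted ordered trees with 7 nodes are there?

132

Rooted ordered (plane) trees on m nodes have m−1 edges and are counted by C_{m−1}; m = 7 gives C_6.
C_6 = C_5 · 2(2·5+1)/(5+2) = 42 · 22/7 = 132.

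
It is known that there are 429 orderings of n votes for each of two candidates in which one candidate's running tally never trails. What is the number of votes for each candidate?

Such ballot sequences with n votes each are counted by C_n; 429 = C_7.

7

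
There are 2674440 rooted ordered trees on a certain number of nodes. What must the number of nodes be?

Rooted ordered trees on m nodes are counted by C_{m−1}. The Catalan number equal to 2674440 is C_14.
So the index is 14, and the number of nodes is 14 + 1 = 15.

15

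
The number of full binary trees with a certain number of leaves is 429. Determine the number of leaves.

Full binary trees with L leaves are counted by C_{L−1}, and C_7 = 429.
So the index is 7, and the number of leaves is 7 + 1 = 8.

8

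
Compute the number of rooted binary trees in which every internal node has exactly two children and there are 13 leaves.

Full binary trees with 13 leaves have 13−1 = 12 internal nodes, so there are C_12 of them.
C_12 = C(24,12)/13 = 2704156/13 = 208012.

208012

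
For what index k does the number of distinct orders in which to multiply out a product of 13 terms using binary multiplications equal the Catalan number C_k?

12

Ways to associate a product of 13 factors correspond to binary trees on 13 leaves, so the count is C_12.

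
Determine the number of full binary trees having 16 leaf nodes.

9694845

Full binary trees with 16 leaves have 16−1 = 15 internal nodes, so there are C_15 of them.
C_15 = 9694845.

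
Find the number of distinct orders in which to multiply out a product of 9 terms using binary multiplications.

Parenthesizations of m factors correspond to full binary trees with m leaves, counted by C_{m−1}; m = 9 gives C_8.
C_8 = C(16,8)/9 = 12870/9 = 1430.

1430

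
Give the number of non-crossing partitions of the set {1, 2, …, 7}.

Non-crossing partitions of an n-element set are counted by C_n; here n = 7.
C_7 = C_6 · 2(2·6+1)/(6+2) = 132 · 26/8 = 429.

429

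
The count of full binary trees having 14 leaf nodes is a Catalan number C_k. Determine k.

A full binary tree with L leaves has L−1 internal nodes and is counted by C_{L−1}; L = 14 gives C_13.

13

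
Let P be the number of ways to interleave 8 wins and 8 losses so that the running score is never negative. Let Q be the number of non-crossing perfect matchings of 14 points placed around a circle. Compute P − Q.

Reading a vote for the leader as '(' and for the other as ')' turns such a sequence into a balanced string of 8 pairs, so the count is C_8. So P = C_8 = 1430.
Pairing 14 circle points by 7 non-crossing chords gives C_7 matchings. So Q = C_7 = 429.
P − Q = 1430 − 429 = 1001.

1001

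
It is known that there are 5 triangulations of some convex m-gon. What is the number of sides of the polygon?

Triangulations of a convex m-gon are counted by C_{m−2}. The Catalan number equal to 5 is C_3.
So m − 2 = 3, giving m = 5 sides.

5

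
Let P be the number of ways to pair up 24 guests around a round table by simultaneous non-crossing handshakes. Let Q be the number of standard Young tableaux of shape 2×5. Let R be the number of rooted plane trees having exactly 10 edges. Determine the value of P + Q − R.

Non-crossing handshake pairings of 2n people are counted by C_n; 24 people gives n = 12. So P = C_12 = 208012.
Standard Young tableaux of shape 2×n are counted by C_n; here n = 5. So Q = C_5 = 42.
Rooted ordered trees with n edges are counted by C_n; here n = 10. So R = C_10 = 16796.
P + Q − R = 208012 + 42 − 16796 = 191258.

191258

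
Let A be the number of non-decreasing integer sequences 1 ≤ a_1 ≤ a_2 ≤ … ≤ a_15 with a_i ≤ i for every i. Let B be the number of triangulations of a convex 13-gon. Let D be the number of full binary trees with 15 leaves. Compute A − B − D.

Such sub-staircase sequences of length n are counted by C_n; here n = 15. So A = C_15 = 9694845.
The number of triangulations of a 13-gon is the Catalan number C_11 (index = sides − 2). So B = C_11 = 58786.
Full binary trees with 15 leaves have 15−1 = 14 internal nodes, so there are C_14 of them. So D = C_14 = 2674440.
A − B − D = 9694845 − 58786 − 2674440 = 6961619.

6961619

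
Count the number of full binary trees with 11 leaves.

A full binary tree with L leaves has L−1 internal nodes and is counted by C_{L−1}; L = 11 gives C_10.
C_10 = C(20,10)/11 = 184756/11 = 16796.

16796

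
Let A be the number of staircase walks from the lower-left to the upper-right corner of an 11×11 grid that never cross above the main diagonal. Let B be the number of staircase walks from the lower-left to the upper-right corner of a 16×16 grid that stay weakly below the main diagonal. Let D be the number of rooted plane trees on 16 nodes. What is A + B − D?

25721611

Sub-diagonal monotone paths from (0,0) to (11,11) biject with Dyck paths of semilength 11, giving C_11. So A = C_11 = 58786.
Sub-diagonal monotone paths from (0,0) to (16,16) biject with Dyck paths of semilength 16, giving C_16. So B = C_16 = 35357670.
A rooted plane tree on 16 nodes has 15 edges, and such trees are counted by C_15. So D = C_15 = 9694845.
A + B − D = 58786 + 35357670 − 9694845 = 25721611.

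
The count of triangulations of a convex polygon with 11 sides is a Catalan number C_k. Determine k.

The number of triangulations of an 11-gon is the Catalan number C_9 (index = sides − 2).

9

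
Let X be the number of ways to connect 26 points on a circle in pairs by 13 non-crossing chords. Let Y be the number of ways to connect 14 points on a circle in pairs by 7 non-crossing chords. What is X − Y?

Non-crossing perfect matchings of 2n points on a circle are counted by C_n; with 26 points, n = 13. So X = C_13 = 742900.
Non-crossing perfect matchings of 2n points on a circle are counted by C_n; with 14 points, n = 7. So Y = C_7 = 429.
X − Y = 742900 − 429 = 742471.

742471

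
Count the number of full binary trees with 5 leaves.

14

A full binary tree with L leaves has L−1 internal nodes and is counted by C_{L−1}; L = 5 gives C_4.
C_4 = C(8,4)/5 = 70/5 = 14.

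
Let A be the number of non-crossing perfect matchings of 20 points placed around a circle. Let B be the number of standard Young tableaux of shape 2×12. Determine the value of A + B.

Pairing 20 circle points by 10 non-crossing chords gives C_10 matchings. So A = C_10 = 16796.
Standard Young tableaux of shape 2×n are counted by C_n; here n = 12. So B = C_12 = 208012.
A + B = 16796 + 208012 = 224808.

224808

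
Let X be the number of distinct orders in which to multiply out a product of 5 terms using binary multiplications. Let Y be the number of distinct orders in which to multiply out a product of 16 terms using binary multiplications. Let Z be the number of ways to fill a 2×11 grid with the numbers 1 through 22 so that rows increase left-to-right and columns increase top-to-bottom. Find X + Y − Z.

Parenthesizations of m factors correspond to full binary trees with m leaves, counted by C_{m−1}; m = 5 gives C_4. So X = C_4 = 14.
Ways to associate a product of 16 factors correspond to binary trees on 16 leaves, so the count is C_15. So Y = C_15 = 9694845.
Standard Young tableaux of shape 2×n are counted by C_n; here n = 11. So Z = C_11 = 58786.
X + Y − Z = 14 + 9694845 − 58786 = 9636073.

9636073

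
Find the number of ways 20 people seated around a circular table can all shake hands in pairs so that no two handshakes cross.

Non-crossing handshake pairings of 2n people are counted by C_n; 20 people gives n = 10.
C_10 = C(20,10)/11 = 184756/11 = 16796.

16796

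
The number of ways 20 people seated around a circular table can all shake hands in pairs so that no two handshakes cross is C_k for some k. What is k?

Non-crossing handshake pairings of 2n people are counted by C_n; 20 people gives n = 10.

10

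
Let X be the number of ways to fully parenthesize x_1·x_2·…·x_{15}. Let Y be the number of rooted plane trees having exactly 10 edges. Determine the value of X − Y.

Ways to associate a product of 15 factors correspond to binary trees on 15 leaves, so the count is C_14. So X = C_14 = 2674440.
A rooted plane tree with 10 edges has 11 nodes, and the count is C_10. So Y = C_10 = 16796.
X − Y = 2674440 − 16796 = 2657644.

2657644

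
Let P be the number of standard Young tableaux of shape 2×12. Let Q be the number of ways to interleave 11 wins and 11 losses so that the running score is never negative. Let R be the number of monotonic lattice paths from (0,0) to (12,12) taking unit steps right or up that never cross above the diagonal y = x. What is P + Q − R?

58786

By the hook-length formula (or a Dyck-path bijection), SYT of shape 2×12 number C_12. So P = C_12 = 208012.
Reading a vote for the leader as '(' and for the other as ')' turns such a sequence into a balanced string of 11 pairs, so the count is C_11. So Q = C_11 = 58786.
Monotone paths in an n×n grid that stay weakly below the diagonal are counted by C_n; here n = 12. So R = C_12 = 208012.
P + Q − R = 208012 + 58786 − 208012 = 58786.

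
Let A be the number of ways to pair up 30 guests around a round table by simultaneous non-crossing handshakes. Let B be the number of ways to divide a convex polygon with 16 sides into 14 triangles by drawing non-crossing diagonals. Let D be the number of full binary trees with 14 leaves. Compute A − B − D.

6277505

With 30 = 2·15 people, non-crossing handshake pairings are non-crossing perfect matchings on a circle, counted by C_15. So A = C_15 = 9694845.
The number of triangulations of a 16-gon is the Catalan number C_14 (index = sides − 2). So B = C_14 = 2674440.
Full binary trees with 14 leaves have 14−1 = 13 internal nodes, so there are C_13 of them. So D = C_13 = 742900.
A − B − D = 9694845 − 2674440 − 742900 = 6277505.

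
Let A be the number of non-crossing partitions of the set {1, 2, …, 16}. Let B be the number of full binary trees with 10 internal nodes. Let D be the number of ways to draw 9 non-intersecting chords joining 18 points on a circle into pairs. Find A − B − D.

35336012

The non-crossing partitions of [16] form a lattice of size C_16. So A = C_16 = 35357670.
The number of full binary trees on 10 internal nodes is the Catalan number C_10. So B = C_10 = 16796.
Non-crossing perfect matchings of 2n points on a circle are counted by C_n; with 18 points, n = 9. So D = C_9 = 4862.
A − B − D = 35357670 − 16796 − 4862 = 35336012.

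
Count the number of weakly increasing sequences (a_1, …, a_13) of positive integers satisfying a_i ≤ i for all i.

Such sub-staircase sequences of length n are counted by C_n; here n = 13.
C_13 = 742900.

742900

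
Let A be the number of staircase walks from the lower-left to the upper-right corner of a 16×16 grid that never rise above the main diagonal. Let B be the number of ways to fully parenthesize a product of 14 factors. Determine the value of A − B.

34614770

Sub-diagonal monotone paths from (0,0) to (16,16) biject with Dyck paths of semilength 16, giving C_16. So A = C_16 = 35357670.
Parenthesizations of m factors correspond to full binary trees with m leaves, counted by C_{m−1}; m = 14 gives C_13. So B = C_13 = 742900.
A − B = 35357670 − 742900 = 34614770.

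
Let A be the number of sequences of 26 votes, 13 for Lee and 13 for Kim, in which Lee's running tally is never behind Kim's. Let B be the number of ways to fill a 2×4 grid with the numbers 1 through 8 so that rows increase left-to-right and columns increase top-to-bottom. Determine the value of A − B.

Ballot sequences with n votes each where one side never trails are Dyck words, counted by C_n; here n = 13. So A = C_13 = 742900.
By the hook-length formula (or a Dyck-path bijection), SYT of shape 2×4 number C_4. So B = C_4 = 14.
A − B = 742900 − 14 = 742886.

742886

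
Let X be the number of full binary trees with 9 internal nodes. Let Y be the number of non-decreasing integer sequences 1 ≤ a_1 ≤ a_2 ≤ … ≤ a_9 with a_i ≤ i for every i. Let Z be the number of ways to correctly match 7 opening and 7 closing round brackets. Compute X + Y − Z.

Full binary trees with n internal nodes are counted by C_n; here n = 9. So X = C_9 = 4862.
Such sub-staircase sequences of length n are counted by C_n; here n = 9. So Y = C_9 = 4862.
A balanced arrangement of 7 bracket pairs is a Dyck word of semilength 7, so the count is C_7. So Z = C_7 = 429.
X + Y − Z = 4862 + 4862 − 429 = 9295.

9295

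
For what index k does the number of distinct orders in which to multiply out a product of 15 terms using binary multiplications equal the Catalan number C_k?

14

Ways to associate a product of 15 factors correspond to binary trees on 15 leaves, so the count is C_14.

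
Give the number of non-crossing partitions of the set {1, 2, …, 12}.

The non-crossing partitions of [12] form a lattice of size C_12.
C_12 = C(24,12)/13 = 2704156/13 = 208012.

208012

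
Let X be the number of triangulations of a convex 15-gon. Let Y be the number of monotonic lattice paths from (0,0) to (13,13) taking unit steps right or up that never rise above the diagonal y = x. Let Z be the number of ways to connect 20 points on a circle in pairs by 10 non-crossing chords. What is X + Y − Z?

1469004

Triangulations of a convex m-gon are counted by C_{m−2}; with m = 15 this is C_13. So X = C_13 = 742900.
Monotone paths in an n×n grid that stay weakly below the diagonal are counted by C_n; here n = 13. So Y = C_13 = 742900.
Pairing 20 circle points by 10 non-crossing chords gives C_10 matchings. So Z = C_10 = 16796.
X + Y − Z = 742900 + 742900 − 16796 = 1469004.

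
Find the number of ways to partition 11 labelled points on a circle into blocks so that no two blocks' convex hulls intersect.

Non-crossing partitions of an n-element set are counted by C_n; here n = 11.
C_11 = C_10 · 2(2·10+1)/(10+2) = 16796 · 42/12 = 58786.

58786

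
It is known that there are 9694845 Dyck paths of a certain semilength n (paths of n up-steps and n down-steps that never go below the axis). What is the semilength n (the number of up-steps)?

Dyck paths of semilength n are counted by C_n. Since C_15 = 9694845, the index is 15.

15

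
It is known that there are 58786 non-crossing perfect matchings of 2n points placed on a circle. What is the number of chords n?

11

Non-crossing pairings of 2n points on a circle are counted by C_n. The Catalan number equal to 58786 is C_11.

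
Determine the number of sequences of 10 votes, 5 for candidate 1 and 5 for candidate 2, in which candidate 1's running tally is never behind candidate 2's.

42

Ballot sequences with n votes each where one side never trails are Dyck words, counted by C_n; here n = 5.
C_5 = C(10,5)/6 = 252/6 = 42.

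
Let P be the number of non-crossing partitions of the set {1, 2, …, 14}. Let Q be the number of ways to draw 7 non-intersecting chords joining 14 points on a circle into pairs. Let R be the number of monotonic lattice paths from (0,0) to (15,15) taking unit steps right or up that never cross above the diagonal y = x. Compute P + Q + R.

12369714

Non-crossing partitions of an n-element set are counted by C_n; here n = 14. So P = C_14 = 2674440.
Pairing 14 circle points by 7 non-crossing chords gives C_7 matchings. So Q = C_7 = 429.
Monotone paths in an n×n grid that stay weakly below the diagonal are counted by C_n; here n = 15. So R = C_15 = 9694845.
P + Q + R = 2674440 + 429 + 9694845 = 12369714.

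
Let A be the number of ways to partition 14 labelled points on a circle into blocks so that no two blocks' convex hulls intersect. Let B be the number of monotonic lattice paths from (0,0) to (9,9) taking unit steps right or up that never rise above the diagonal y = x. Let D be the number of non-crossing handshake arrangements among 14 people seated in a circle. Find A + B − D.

The non-crossing partitions of [14] form a lattice of size C_14. So A = C_14 = 2674440.
Sub-diagonal monotone paths from (0,0) to (9,9) biject with Dyck paths of semilength 9, giving C_9. So B = C_9 = 4862.
Non-crossing handshake pairings of 2n people are counted by C_n; 14 people gives n = 7. So D = C_7 = 429.
A + B − D = 2674440 + 4862 − 429 = 2678873.

2678873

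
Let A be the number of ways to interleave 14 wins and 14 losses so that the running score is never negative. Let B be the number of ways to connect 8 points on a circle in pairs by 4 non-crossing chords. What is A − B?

Reading a vote for the leader as '(' and for the other as ')' turns such a sequence into a balanced string of 14 pairs, so the count is C_14. So A = C_14 = 2674440.
Pairing 8 circle points by 4 non-crossing chords gives C_4 matchings. So B = C_4 = 14.
A − B = 2674440 − 14 = 2674426.

2674426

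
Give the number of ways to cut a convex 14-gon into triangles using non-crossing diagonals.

The number of triangulations of a 14-gon is the Catalan number C_12 (index = sides − 2).
C_12 = C(24,12)/13 = 2704156/13 = 208012.

208012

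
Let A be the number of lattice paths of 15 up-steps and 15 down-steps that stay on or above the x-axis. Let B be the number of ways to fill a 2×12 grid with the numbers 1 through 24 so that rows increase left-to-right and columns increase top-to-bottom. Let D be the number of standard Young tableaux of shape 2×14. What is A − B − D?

Paths of 15 up- and 15 down-steps that never dip below the axis are Dyck paths; their count is C_15. So A = C_15 = 9694845.
By the hook-length formula (or a Dyck-path bijection), SYT of shape 2×12 number C_12. So B = C_12 = 208012.
Standard Young tableaux of shape 2×n are counted by C_n; here n = 14. So D = C_14 = 2674440.
A − B − D = 9694845 − 208012 − 2674440 = 6812393.

6812393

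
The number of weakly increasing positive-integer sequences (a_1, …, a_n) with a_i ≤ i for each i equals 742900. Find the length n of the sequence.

13

Such sub-staircase sequences of length n are counted by C_n. The Catalan number equal to 742900 is C_13.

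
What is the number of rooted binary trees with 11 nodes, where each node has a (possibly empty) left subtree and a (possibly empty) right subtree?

58786

Binary trees (left/right distinguished) on n nodes are counted by C_n; here n = 11.
C_11 = 58786.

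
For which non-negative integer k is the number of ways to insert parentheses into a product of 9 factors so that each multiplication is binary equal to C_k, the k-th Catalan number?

Bracketing 9 factors into binary products is counted by C_{9−1} = C_8.

8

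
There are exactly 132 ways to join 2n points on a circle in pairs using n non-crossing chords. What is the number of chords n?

Non-crossing pairings of 2n points on a circle are counted by C_n, and C_6 = 132.

6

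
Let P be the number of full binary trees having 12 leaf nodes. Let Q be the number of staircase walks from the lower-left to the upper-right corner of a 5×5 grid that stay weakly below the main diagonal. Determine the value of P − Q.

58744

A full binary tree with L leaves has L−1 internal nodes and is counted by C_{L−1}; L = 12 gives C_11. So P = C_11 = 58786.
Monotone paths in an n×n grid that stay weakly below the diagonal are counted by C_n; here n = 5. So Q = C_5 = 42.
P − Q = 58786 − 42 = 58744.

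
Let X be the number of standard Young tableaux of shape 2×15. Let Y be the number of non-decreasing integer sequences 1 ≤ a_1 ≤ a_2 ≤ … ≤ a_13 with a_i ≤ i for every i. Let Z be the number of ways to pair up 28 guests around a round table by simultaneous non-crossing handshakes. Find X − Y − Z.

Standard Young tableaux of shape 2×n are counted by C_n; here n = 15. So X = C_15 = 9694845.
Weakly increasing sequences with a_i ≤ i biject with Dyck paths of semilength 13, so there are C_13. So Y = C_13 = 742900.
With 28 = 2·14 people, non-crossing handshake pairings are non-crossing perfect matchings on a circle, counted by C_14. So Z = C_14 = 2674440.
X − Y − Z = 9694845 − 742900 − 2674440 = 6277505.

6277505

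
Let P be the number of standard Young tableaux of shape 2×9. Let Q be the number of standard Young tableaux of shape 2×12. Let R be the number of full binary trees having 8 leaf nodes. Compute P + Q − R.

Standard Young tableaux of shape 2×n are counted by C_n; here n = 9. So P = C_9 = 4862.
Standard Young tableaux of shape 2×n are counted by C_n; here n = 12. So Q = C_12 = 208012.
Full binary trees with 8 leaves have 8−1 = 7 internal nodes, so there are C_7 of them. So R = C_7 = 429.
P + Q − R = 4862 + 208012 − 429 = 212445.

212445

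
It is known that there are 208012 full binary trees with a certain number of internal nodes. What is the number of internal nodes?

12

Full binary trees with n internal nodes are counted by C_n, and C_12 = 208012.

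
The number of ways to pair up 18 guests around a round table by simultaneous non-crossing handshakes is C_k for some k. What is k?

9

With 18 = 2·9 people, non-crossing handshake pairings are non-crossing perfect matchings on a circle, counted by C_9.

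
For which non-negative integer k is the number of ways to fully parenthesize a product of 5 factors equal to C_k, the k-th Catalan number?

4

Parenthesizations of m factors correspond to full binary trees with m leaves, counted by C_{m−1}; m = 5 gives C_4.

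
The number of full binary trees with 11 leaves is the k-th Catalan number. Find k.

A full binary tree with L leaves has L−1 internal nodes and is counted by C_{L−1}; L = 11 gives C_10.

10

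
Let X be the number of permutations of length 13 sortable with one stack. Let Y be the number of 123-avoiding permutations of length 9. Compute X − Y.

738038

By Knuth's characterisation, the stack-sortable permutations of length 13 are the 231-avoiders, numbering C_13. So X = C_13 = 742900.
Permutations of [n] avoiding any single length-3 pattern are counted by C_n; here n = 9. So Y = C_9 = 4862.
X − Y = 742900 − 4862 = 738038.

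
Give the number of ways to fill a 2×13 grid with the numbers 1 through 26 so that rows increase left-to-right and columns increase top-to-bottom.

742900

By the hook-length formula (or a Dyck-path bijection), SYT of shape 2×13 number C_13.
C_13 = 742900.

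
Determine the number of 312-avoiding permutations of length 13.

742900

For any fixed pattern of length 3, the pattern-avoiding permutations of [13] number C_13.
C_13 = C(26,13)/14 = 10400600/14 = 742900.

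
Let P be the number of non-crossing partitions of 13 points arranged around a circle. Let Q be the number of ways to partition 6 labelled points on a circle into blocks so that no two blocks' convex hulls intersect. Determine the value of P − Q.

The non-crossing partitions of [13] form a lattice of size C_13. So P = C_13 = 742900.
The non-crossing partitions of [6] form a lattice of size C_6. So Q = C_6 = 132.
P − Q = 742900 − 132 = 742768.

742768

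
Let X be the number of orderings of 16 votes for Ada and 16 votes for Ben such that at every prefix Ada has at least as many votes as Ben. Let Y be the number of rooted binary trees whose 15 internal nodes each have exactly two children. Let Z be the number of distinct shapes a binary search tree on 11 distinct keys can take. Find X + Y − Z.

44993729

Ballot sequences with n votes each where one side never trails are Dyck words, counted by C_n; here n = 16. So X = C_16 = 35357670.
The number of full binary trees on 15 internal nodes is the Catalan number C_15. So Y = C_15 = 9694845.
Binary trees (left/right distinguished) on n nodes are counted by C_n; here n = 11. So Z = C_11 = 58786.
X + Y − Z = 35357670 + 9694845 − 58786 = 44993729.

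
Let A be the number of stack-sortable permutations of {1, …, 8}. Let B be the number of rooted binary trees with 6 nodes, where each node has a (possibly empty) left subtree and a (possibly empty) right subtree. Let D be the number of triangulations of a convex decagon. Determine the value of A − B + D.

By Knuth's characterisation, the stack-sortable permutations of length 8 are the 231-avoiders, numbering C_8. So A = C_8 = 1430.
There are C_n binary search tree shapes on n keys; with n = 6 that is C_6. So B = C_6 = 132.
The number of triangulations of a 10-gon is the Catalan number C_8 (index = sides − 2). So D = C_8 = 1430.
A − B + D = 1430 − 132 + 1430 = 2728.

2728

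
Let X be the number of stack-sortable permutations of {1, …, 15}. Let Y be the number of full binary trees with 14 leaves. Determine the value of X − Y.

8951945

Stack-sortable permutations are exactly the 231-avoiding ones, counted by C_n; here n = 15. So X = C_15 = 9694845.
Full binary trees with 14 leaves have 14−1 = 13 internal nodes, so there are C_13 of them. So Y = C_13 = 742900.
X − Y = 9694845 − 742900 = 8951945.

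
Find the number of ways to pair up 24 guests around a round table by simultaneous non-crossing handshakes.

208012

With 24 = 2·12 people, non-crossing handshake pairings are non-crossing perfect matchings on a circle, counted by C_12.
C_12 = C_11 · 2(2·11+1)/(11+2) = 58786 · 46/13 = 208012.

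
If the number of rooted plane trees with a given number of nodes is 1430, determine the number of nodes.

9

Rooted ordered trees on m nodes are counted by C_{m−1}. Since C_8 = 1430, the index is 8.
So the index is 8, and the number of nodes is 8 + 1 = 9.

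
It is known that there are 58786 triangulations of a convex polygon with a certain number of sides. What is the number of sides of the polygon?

Triangulations of a convex m-gon are counted by C_{m−2}, and C_11 = 58786.
So m − 2 = 11, giving m = 13 sides.

13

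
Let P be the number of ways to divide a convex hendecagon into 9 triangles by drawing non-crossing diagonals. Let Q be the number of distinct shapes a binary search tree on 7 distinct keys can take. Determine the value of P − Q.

The number of triangulations of an 11-gon is the Catalan number C_9 (index = sides − 2). So P = C_9 = 4862.
There are C_n binary search tree shapes on n keys; with n = 7 that is C_7. So Q = C_7 = 429.
P − Q = 4862 − 429 = 4433.

4433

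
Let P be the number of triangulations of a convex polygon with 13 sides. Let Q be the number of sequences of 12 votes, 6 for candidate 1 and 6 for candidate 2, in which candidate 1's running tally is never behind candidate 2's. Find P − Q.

A convex 13-gon is triangulated into 11 triangles, and the number of such triangulations is the Catalan number C_{13−2} = C_11. So P = C_11 = 58786.
Ballot sequences with n votes each where one side never trails are Dyck words, counted by C_n; here n = 6. So Q = C_6 = 132.
P − Q = 58786 − 132 = 58654.

58654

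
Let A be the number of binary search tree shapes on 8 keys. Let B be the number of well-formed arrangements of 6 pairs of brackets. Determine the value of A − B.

There are C_n binary search tree shapes on n keys; with n = 8 that is C_8. So A = C_8 = 1430.
With 6 pairs the number of balanced bracket strings is the Catalan number C_6. So B = C_6 = 132.
A − B = 1430 − 132 = 1298.

1298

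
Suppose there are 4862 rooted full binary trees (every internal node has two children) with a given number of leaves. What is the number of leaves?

10

Full binary trees with L leaves are counted by C_{L−1}. Since C_9 = 4862, the index is 9.
So the index is 9, and the number of leaves is 9 + 1 = 10.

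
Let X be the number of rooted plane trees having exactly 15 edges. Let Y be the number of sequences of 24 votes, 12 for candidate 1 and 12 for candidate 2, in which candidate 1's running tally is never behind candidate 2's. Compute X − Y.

Rooted ordered trees with n edges are counted by C_n; here n = 15. So X = C_15 = 9694845.
Ballot sequences with n votes each where one side never trails are Dyck words, counted by C_n; here n = 12. So Y = C_12 = 208012.
X − Y = 9694845 − 208012 = 9486833.

9486833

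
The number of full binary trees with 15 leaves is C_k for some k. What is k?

A full binary tree with L leaves has L−1 internal nodes and is counted by C_{L−1}; L = 15 gives C_14.

14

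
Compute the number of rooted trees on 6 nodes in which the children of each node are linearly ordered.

Rooted ordered (plane) trees on m nodes have m−1 edges and are counted by C_{m−1}; m = 6 gives C_5.
C_5 = C_4 · 2(2·4+1)/(4+2) = 14 · 18/6 = 42.

42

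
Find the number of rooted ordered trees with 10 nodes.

4862

Rooted ordered (plane) trees on m nodes have m−1 edges and are counted by C_{m−1}; m = 10 gives C_9.
C_9 = C_8 · 2(2·8+1)/(8+2) = 1430 · 34/10 = 4862.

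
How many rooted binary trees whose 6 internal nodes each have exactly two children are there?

The number of full binary trees on 6 internal nodes is the Catalan number C_6.
C_6 = C(12,6)/7 = 924/7 = 132.

132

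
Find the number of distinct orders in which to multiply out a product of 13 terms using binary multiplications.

208012

Bracketing 13 factors into binary products is counted by C_{13−1} = C_12.
C_12 = 208012.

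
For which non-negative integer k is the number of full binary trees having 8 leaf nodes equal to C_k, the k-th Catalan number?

7

A full binary tree with L leaves has L−1 internal nodes and is counted by C_{L−1}; L = 8 gives C_7.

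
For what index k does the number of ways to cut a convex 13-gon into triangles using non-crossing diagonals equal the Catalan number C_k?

11

Triangulations of a convex m-gon are counted by C_{m−2}; with m = 13 this is C_11.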